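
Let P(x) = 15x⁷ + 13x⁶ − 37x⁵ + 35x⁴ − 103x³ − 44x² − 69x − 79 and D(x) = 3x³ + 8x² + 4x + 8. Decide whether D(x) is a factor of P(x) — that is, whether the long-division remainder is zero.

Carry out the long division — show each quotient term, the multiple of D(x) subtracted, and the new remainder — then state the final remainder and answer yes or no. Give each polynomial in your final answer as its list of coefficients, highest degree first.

Step 1: lead(15x⁷ + 13x⁶ − 37x⁵ + 35x⁴ − 103x³ − 44x² − 69x − 79) ÷ lead(D) = 15x⁷ ÷ 3x³ = 5x⁴. Subtract (5x⁴)·D = 15x⁷ + 40x⁶ + 20x⁵ + 40x⁴. Remainder: −27x⁶ − 57x⁵ − 5x⁴ − 103x³ − 44x² − 69x − 79.
Step 2: lead(−27x⁶ − 57x⁵ − 5x⁴ − 103x³ − 44x² − 69x − 79) ÷ lead(D) = −27x⁶ ÷ 3x³ = −9x³. Subtract (−9x³)·D = −27x⁶ − 72x⁵ − 36x⁴ − 72x³. Remainder: 15x⁵ + 31x⁴ − 31x³ − 44x² − 69x − 79.
Step 3: lead(15x⁵ + 31x⁴ − 31x³ − 44x² − 69x − 79) ÷ lead(D) = 15x⁵ ÷ 3x³ = 5x². Subtract (5x²)·D = 15x⁵ + 40x⁴ + 20x³ + 40x². Remainder: −9x⁴ − 51x³ − 84x² − 69x − 79.
Step 4: lead(−9x⁴ − 51x³ − 84x² − 69x − 79) ÷ lead(D) = −9x⁴ ÷ 3x³ = −3x. Subtract (−3x)·D = −9x⁴ − 24x³ − 12x² − 24x. Remainder: −27x³ − 72x² − 45x − 79.
Step 5: lead(−27x³ − 72x² − 45x − 79) ÷ lead(D) = −27x³ ÷ 3x³ = −9. Subtract (−9)·D = −27x³ − 72x² − 36x − 72. Remainder: −9x − 7.

R = [-9, -7], so D(x) is not a factor of P(x). no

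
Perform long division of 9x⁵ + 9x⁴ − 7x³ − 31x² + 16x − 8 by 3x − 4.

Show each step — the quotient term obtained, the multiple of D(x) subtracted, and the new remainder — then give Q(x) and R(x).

Q(x) = 3x⁴ + 7x³ + 7x² − x + 4; R(x) = 8

Step 1: lead(9x⁵ + 9x⁴ − 7x³ − 31x² + 16x − 8) ÷ lead(D) = 9x⁵ ÷ 3x = 3x⁴. Subtract (3x⁴)·D = 9x⁵ − 12x⁴. Remainder: 21x⁴ − 7x³ − 31x² + 16x − 8.
Step 2: lead(21x⁴ − 7x³ − 31x² + 16x − 8) ÷ lead(D) = 21x⁴ ÷ 3x = 7x³. Subtract (7x³)·D = 21x⁴ − 28x³. Remainder: 21x³ − 31x² + 16x − 8.
Step 3: lead(21x³ − 31x² + 16x − 8) ÷ lead(D) = 21x³ ÷ 3x = 7x². Subtract (7x²)·D = 21x³ − 28x². Remainder: −3x² + 16x − 8.
Step 4: lead(−3x² + 16x − 8) ÷ lead(D) = −3x² ÷ 3x = −x. Subtract (−x)·D = −3x² + 4x. Remainder: 12x − 8.
Step 5: lead(12x − 8) ÷ lead(D) = 12x ÷ 3x = 4. Subtract (4)·D = 12x − 16. Remainder: 8.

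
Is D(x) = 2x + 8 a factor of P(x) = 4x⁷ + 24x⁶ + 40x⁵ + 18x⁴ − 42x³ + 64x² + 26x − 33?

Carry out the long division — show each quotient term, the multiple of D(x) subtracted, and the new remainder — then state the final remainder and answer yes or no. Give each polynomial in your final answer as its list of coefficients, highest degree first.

R = [-9], so D(x) is not a factor of P(x). no

Step 1: lead(4x⁷ + 24x⁶ + 40x⁵ + 18x⁴ − 42x³ + 64x² + 26x − 33) ÷ lead(D) = 4x⁷ ÷ 2x = 2x⁶. Subtract (2x⁶)·D = 4x⁷ + 16x⁶. Remainder: 8x⁶ + 40x⁵ + 18x⁴ − 42x³ + 64x² + 26x − 33.
Step 2: lead(8x⁶ + 40x⁵ + 18x⁴ − 42x³ + 64x² + 26x − 33) ÷ lead(D) = 8x⁶ ÷ 2x = 4x⁵. Subtract (4x⁵)·D = 8x⁶ + 32x⁵. Remainder: 8x⁵ + 18x⁴ − 42x³ + 64x² + 26x − 33.
Step 3: lead(8x⁵ + 18x⁴ − 42x³ + 64x² + 26x − 33) ÷ lead(D) = 8x⁵ ÷ 2x = 4x⁴. Subtract (4x⁴)·D = 8x⁵ + 32x⁴. Remainder: −14x⁴ − 42x³ + 64x² + 26x − 33.
Step 4: lead(−14x⁴ − 42x³ + 64x² + 26x − 33) ÷ lead(D) = −14x⁴ ÷ 2x = −7x³. Subtract (−7x³)·D = −14x⁴ − 56x³. Remainder: 14x³ + 64x² + 26x − 33.
Step 5: lead(14x³ + 64x² + 26x − 33) ÷ lead(D) = 14x³ ÷ 2x = 7x². Subtract (7x²)·D = 14x³ + 56x². Remainder: 8x² + 26x − 33.
Step 6: lead(8x² + 26x − 33) ÷ lead(D) = 8x² ÷ 2x = 4x. Subtract (4x)·D = 8x² + 32x. Remainder: −6x − 33.
Step 7: lead(−6x − 33) ÷ lead(D) = −6x ÷ 2x = −3. Subtract (−3)·D = −6x − 24. Remainder: −9.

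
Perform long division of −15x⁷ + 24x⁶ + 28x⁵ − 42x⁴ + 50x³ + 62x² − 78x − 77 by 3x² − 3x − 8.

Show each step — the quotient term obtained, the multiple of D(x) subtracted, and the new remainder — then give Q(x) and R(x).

Step 1: lead(−15x⁷ + 24x⁶ + 28x⁵ − 42x⁴ + 50x³ + 62x² − 78x − 77) ÷ lead(D) = −15x⁷ ÷ 3x² = −5x⁵. Subtract (−5x⁵)·D = −15x⁷ + 15x⁶ + 40x⁵. Remainder: 9x⁶ − 12x⁵ − 42x⁴ + 50x³ + 62x² − 78x − 77.
Step 2: lead(9x⁶ − 12x⁵ − 42x⁴ + 50x³ + 62x² − 78x − 77) ÷ lead(D) = 9x⁶ ÷ 3x² = 3x⁴. Subtract (3x⁴)·D = 9x⁶ − 9x⁵ − 24x⁴. Remainder: −3x⁵ − 18x⁴ + 50x³ + 62x² − 78x − 77.
Step 3: lead(−3x⁵ − 18x⁴ + 50x³ + 62x² − 78x − 77) ÷ lead(D) = −3x⁵ ÷ 3x² = −x³. Subtract (−x³)·D = −3x⁵ + 3x⁴ + 8x³. Remainder: −21x⁴ + 42x³ + 62x² − 78x − 77.
Step 4: lead(−21x⁴ + 42x³ + 62x² − 78x − 77) ÷ lead(D) = −21x⁴ ÷ 3x² = −7x². Subtract (−7x²)·D = −21x⁴ + 21x³ + 56x². Remainder: 21x³ + 6x² − 78x − 77.
Step 5: lead(21x³ + 6x² − 78x − 77) ÷ lead(D) = 21x³ ÷ 3x² = 7x. Subtract (7x)·D = 21x³ − 21x² − 56x. Remainder: 27x² − 22x − 77.
Step 6: lead(27x² − 22x − 77) ÷ lead(D) = 27x² ÷ 3x² = 9. Subtract (9)·D = 27x² − 27x − 72. Remainder: 5x − 5.

Q(x) = −5x⁵ + 3x⁴ − x³ − 7x² + 7x + 9; R(x) = 5x − 5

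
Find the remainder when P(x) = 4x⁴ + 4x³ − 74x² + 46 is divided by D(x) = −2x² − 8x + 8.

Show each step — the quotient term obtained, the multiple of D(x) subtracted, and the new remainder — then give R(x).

Step 1: lead(4x⁴ + 4x³ − 74x² + 46) ÷ lead(D) = 4x⁴ ÷ −2x² = −2x². Subtract (−2x²)·D = 4x⁴ + 16x³ − 16x². Remainder: −12x³ − 58x² + 46.
Step 2: lead(−12x³ − 58x² + 46) ÷ lead(D) = −12x³ ÷ −2x² = 6x. Subtract (6x)·D = −12x³ − 48x² + 48x. Remainder: −10x² − 48x + 46.
Step 3: lead(−10x² − 48x + 46) ÷ lead(D) = −10x² ÷ −2x² = 5. Subtract (5)·D = −10x² − 40x + 40. Remainder: −8x + 6.

R(x) = −8x + 6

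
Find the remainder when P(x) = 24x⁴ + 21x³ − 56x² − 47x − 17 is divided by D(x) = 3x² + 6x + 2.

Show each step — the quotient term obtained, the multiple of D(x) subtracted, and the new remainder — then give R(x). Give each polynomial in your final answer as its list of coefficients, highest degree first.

R = [7, -5]

Step 1: lead(24x⁴ + 21x³ − 56x² − 47x − 17) ÷ lead(D) = 24x⁴ ÷ 3x² = 8x². Subtract (8x²)·D = 24x⁴ + 48x³ + 16x². Remainder: −27x³ − 72x² − 47x − 17.
Step 2: lead(−27x³ − 72x² − 47x − 17) ÷ lead(D) = −27x³ ÷ 3x² = −9x. Subtract (−9x)·D = −27x³ − 54x² − 18x. Remainder: −18x² − 29x − 17.
Step 3: lead(−18x² − 29x − 17) ÷ lead(D) = −18x² ÷ 3x² = −6. Subtract (−6)·D = −18x² − 36x − 12. Remainder: 7x − 5.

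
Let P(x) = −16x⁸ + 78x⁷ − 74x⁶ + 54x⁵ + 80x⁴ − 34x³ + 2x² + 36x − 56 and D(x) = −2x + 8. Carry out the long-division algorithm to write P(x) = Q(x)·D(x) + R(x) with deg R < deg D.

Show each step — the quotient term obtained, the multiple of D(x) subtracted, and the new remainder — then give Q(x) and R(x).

Step 1: lead(−16x⁸ + 78x⁷ − 74x⁶ + 54x⁵ + 80x⁴ − 34x³ + 2x² + 36x − 56) ÷ lead(D) = −16x⁸ ÷ −2x = 8x⁷. Subtract (8x⁷)·D = −16x⁸ + 64x⁷. Remainder: 14x⁷ − 74x⁶ + 54x⁵ + 80x⁴ − 34x³ + 2x² + 36x − 56.
Step 2: lead(14x⁷ − 74x⁶ + 54x⁵ + 80x⁴ − 34x³ + 2x² + 36x − 56) ÷ lead(D) = 14x⁷ ÷ −2x = −7x⁶. Subtract (−7x⁶)·D = 14x⁷ − 56x⁶. Remainder: −18x⁶ + 54x⁵ + 80x⁴ − 34x³ + 2x² + 36x − 56.
Step 3: lead(−18x⁶ + 54x⁵ + 80x⁴ − 34x³ + 2x² + 36x − 56) ÷ lead(D) = −18x⁶ ÷ −2x = 9x⁵. Subtract (9x⁵)·D = −18x⁶ + 72x⁵. Remainder: −18x⁵ + 80x⁴ − 34x³ + 2x² + 36x − 56.
Step 4: lead(−18x⁵ + 80x⁴ − 34x³ + 2x² + 36x − 56) ÷ lead(D) = −18x⁵ ÷ −2x = 9x⁴. Subtract (9x⁴)·D = −18x⁵ + 72x⁴. Remainder: 8x⁴ − 34x³ + 2x² + 36x − 56.
Step 5: lead(8x⁴ − 34x³ + 2x² + 36x − 56) ÷ lead(D) = 8x⁴ ÷ −2x = −4x³. Subtract (−4x³)·D = 8x⁴ − 32x³. Remainder: −2x³ + 2x² + 36x − 56.
Step 6: lead(−2x³ + 2x² + 36x − 56) ÷ lead(D) = −2x³ ÷ −2x = x². Subtract (x²)·D = −2x³ + 8x². Remainder: −6x² + 36x − 56.
Step 7: lead(−6x² + 36x − 56) ÷ lead(D) = −6x² ÷ −2x = 3x. Subtract (3x)·D = −6x² + 24x. Remainder: 12x − 56.
Step 8: lead(12x − 56) ÷ lead(D) = 12x ÷ −2x = −6. Subtract (−6)·D = 12x − 48. Remainder: −8.

Q(x) = 8x⁷ − 7x⁶ + 9x⁵ + 9x⁴ − 4x³ + x² + 3x − 6; R(x) = −8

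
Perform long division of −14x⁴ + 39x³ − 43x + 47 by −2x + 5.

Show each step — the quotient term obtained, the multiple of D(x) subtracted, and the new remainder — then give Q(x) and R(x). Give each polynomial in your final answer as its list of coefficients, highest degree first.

Q = [7, -2, -5, 9]; R = [2]

Step 1: lead(−14x⁴ + 39x³ − 43x + 47) ÷ lead(D) = −14x⁴ ÷ −2x = 7x³. Subtract (7x³)·D = −14x⁴ + 35x³. Remainder: 4x³ − 43x + 47.
Step 2: lead(4x³ − 43x + 47) ÷ lead(D) = 4x³ ÷ −2x = −2x². Subtract (−2x²)·D = 4x³ − 10x². Remainder: 10x² − 43x + 47.
Step 3: lead(10x² − 43x + 47) ÷ lead(D) = 10x² ÷ −2x = −5x. Subtract (−5x)·D = 10x² − 25x. Remainder: −18x + 47.
Step 4: lead(−18x + 47) ÷ lead(D) = −18x ÷ −2x = 9. Subtract (9)·D = −18x + 45. Remainder: 2.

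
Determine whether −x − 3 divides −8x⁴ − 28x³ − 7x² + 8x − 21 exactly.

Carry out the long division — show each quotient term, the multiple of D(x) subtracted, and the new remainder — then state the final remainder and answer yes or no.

Step 1: lead(−8x⁴ − 28x³ − 7x² + 8x − 21) ÷ lead(D) = −8x⁴ ÷ −x = 8x³. Subtract (8x³)·D = −8x⁴ − 24x³. Remainder: −4x³ − 7x² + 8x − 21.
Step 2: lead(−4x³ − 7x² + 8x − 21) ÷ lead(D) = −4x³ ÷ −x = 4x². Subtract (4x²)·D = −4x³ − 12x². Remainder: 5x² + 8x − 21.
Step 3: lead(5x² + 8x − 21) ÷ lead(D) = 5x² ÷ −x = −5x. Subtract (−5x)·D = 5x² + 15x. Remainder: −7x − 21.
Step 4: lead(−7x − 21) ÷ lead(D) = −7x ÷ −x = 7. Subtract (7)·D = −7x − 21. Remainder: 0.

R(x) = 0, so D(x) is a factor of P(x). yes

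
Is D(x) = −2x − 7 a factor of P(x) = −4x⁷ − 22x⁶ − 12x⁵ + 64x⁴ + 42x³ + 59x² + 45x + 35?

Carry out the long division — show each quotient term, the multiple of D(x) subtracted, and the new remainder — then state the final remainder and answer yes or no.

R(x) = 0, so D(x) is a factor of P(x). yes

Step 1: lead(−4x⁷ − 22x⁶ − 12x⁵ + 64x⁴ + 42x³ + 59x² + 45x + 35) ÷ lead(D) = −4x⁷ ÷ −2x = 2x⁶. Subtract (2x⁶)·D = −4x⁷ − 14x⁶. Remainder: −8x⁶ − 12x⁵ + 64x⁴ + 42x³ + 59x² + 45x + 35.
Step 2: lead(−8x⁶ − 12x⁵ + 64x⁴ + 42x³ + 59x² + 45x + 35) ÷ lead(D) = −8x⁶ ÷ −2x = 4x⁵. Subtract (4x⁵)·D = −8x⁶ − 28x⁵. Remainder: 16x⁵ + 64x⁴ + 42x³ + 59x² + 45x + 35.
Step 3: lead(16x⁵ + 64x⁴ + 42x³ + 59x² + 45x + 35) ÷ lead(D) = 16x⁵ ÷ −2x = −8x⁴. Subtract (−8x⁴)·D = 16x⁵ + 56x⁴. Remainder: 8x⁴ + 42x³ + 59x² + 45x + 35.
Step 4: lead(8x⁴ + 42x³ + 59x² + 45x + 35) ÷ lead(D) = 8x⁴ ÷ −2x = −4x³. Subtract (−4x³)·D = 8x⁴ + 28x³. Remainder: 14x³ + 59x² + 45x + 35.
Step 5: lead(14x³ + 59x² + 45x + 35) ÷ lead(D) = 14x³ ÷ −2x = −7x². Subtract (−7x²)·D = 14x³ + 49x². Remainder: 10x² + 45x + 35.
Step 6: lead(10x² + 45x + 35) ÷ lead(D) = 10x² ÷ −2x = −5x. Subtract (−5x)·D = 10x² + 35x. Remainder: 10x + 35.
Step 7: lead(10x + 35) ÷ lead(D) = 10x ÷ −2x = −5. Subtract (−5)·D = 10x + 35. Remainder: 0.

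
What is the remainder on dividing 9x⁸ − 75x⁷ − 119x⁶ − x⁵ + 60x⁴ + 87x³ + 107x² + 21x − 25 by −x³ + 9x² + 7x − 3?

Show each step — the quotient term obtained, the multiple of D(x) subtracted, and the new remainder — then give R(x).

Step 1: lead(9x⁸ − 75x⁷ − 119x⁶ − x⁵ + 60x⁴ + 87x³ + 107x² + 21x − 25) ÷ lead(D) = 9x⁸ ÷ −x³ = −9x⁵. Subtract (−9x⁵)·D = 9x⁸ − 81x⁷ − 63x⁶ + 27x⁵. Remainder: 6x⁷ − 56x⁶ − 28x⁵ + 60x⁴ + 87x³ + 107x² + 21x − 25.
Step 2: lead(6x⁷ − 56x⁶ − 28x⁵ + 60x⁴ + 87x³ + 107x² + 21x − 25) ÷ lead(D) = 6x⁷ ÷ −x³ = −6x⁴. Subtract (−6x⁴)·D = 6x⁷ − 54x⁶ − 42x⁵ + 18x⁴. Remainder: −2x⁶ + 14x⁵ + 42x⁴ + 87x³ + 107x² + 21x − 25.
Step 3: lead(−2x⁶ + 14x⁵ + 42x⁴ + 87x³ + 107x² + 21x − 25) ÷ lead(D) = −2x⁶ ÷ −x³ = 2x³. Subtract (2x³)·D = −2x⁶ + 18x⁵ + 14x⁴ − 6x³. Remainder: −4x⁵ + 28x⁴ + 93x³ + 107x² + 21x − 25.
Step 4: lead(−4x⁵ + 28x⁴ + 93x³ + 107x² + 21x − 25) ÷ lead(D) = −4x⁵ ÷ −x³ = 4x². Subtract (4x²)·D = −4x⁵ + 36x⁴ + 28x³ − 12x². Remainder: −8x⁴ + 65x³ + 119x² + 21x − 25.
Step 5: lead(−8x⁴ + 65x³ + 119x² + 21x − 25) ÷ lead(D) = −8x⁴ ÷ −x³ = 8x. Subtract (8x)·D = −8x⁴ + 72x³ + 56x² − 24x. Remainder: −7x³ + 63x² + 45x − 25.
Step 6: lead(−7x³ + 63x² + 45x − 25) ÷ lead(D) = −7x³ ÷ −x³ = 7. Subtract (7)·D = −7x³ + 63x² + 49x − 21. Remainder: −4x − 4.

R(x) = −4x − 4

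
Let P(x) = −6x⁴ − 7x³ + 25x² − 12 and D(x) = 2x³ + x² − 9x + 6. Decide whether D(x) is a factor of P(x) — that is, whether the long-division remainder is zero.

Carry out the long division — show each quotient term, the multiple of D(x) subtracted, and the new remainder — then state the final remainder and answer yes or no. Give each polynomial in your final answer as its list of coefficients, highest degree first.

R = [0], so D(x) is a factor of P(x). yes

Step 1: lead(−6x⁴ − 7x³ + 25x² − 12) ÷ lead(D) = −6x⁴ ÷ 2x³ = −3x. Subtract (−3x)·D = −6x⁴ − 3x³ + 27x² − 18x. Remainder: −4x³ − 2x² + 18x − 12.
Step 2: lead(−4x³ − 2x² + 18x − 12) ÷ lead(D) = −4x³ ÷ 2x³ = −2. Subtract (−2)·D = −4x³ − 2x² + 18x − 12. Remainder: 0.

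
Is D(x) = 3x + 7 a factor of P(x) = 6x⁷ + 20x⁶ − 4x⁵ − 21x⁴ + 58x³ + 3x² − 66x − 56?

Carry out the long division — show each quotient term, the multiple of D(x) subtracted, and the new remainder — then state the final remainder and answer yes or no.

R(x) = 0, so D(x) is a factor of P(x). yes

Step 1: lead(6x⁷ + 20x⁶ − 4x⁵ − 21x⁴ + 58x³ + 3x² − 66x − 56) ÷ lead(D) = 6x⁷ ÷ 3x = 2x⁶. Subtract (2x⁶)·D = 6x⁷ + 14x⁶. Remainder: 6x⁶ − 4x⁵ − 21x⁴ + 58x³ + 3x² − 66x − 56.
Step 2: lead(6x⁶ − 4x⁵ − 21x⁴ + 58x³ + 3x² − 66x − 56) ÷ lead(D) = 6x⁶ ÷ 3x = 2x⁵. Subtract (2x⁵)·D = 6x⁶ + 14x⁵. Remainder: −18x⁵ − 21x⁴ + 58x³ + 3x² − 66x − 56.
Step 3: lead(−18x⁵ − 21x⁴ + 58x³ + 3x² − 66x − 56) ÷ lead(D) = −18x⁵ ÷ 3x = −6x⁴. Subtract (−6x⁴)·D = −18x⁵ − 42x⁴. Remainder: 21x⁴ + 58x³ + 3x² − 66x − 56.
Step 4: lead(21x⁴ + 58x³ + 3x² − 66x − 56) ÷ lead(D) = 21x⁴ ÷ 3x = 7x³. Subtract (7x³)·D = 21x⁴ + 49x³. Remainder: 9x³ + 3x² − 66x − 56.
Step 5: lead(9x³ + 3x² − 66x − 56) ÷ lead(D) = 9x³ ÷ 3x = 3x². Subtract (3x²)·D = 9x³ + 21x². Remainder: −18x² − 66x − 56.
Step 6: lead(−18x² − 66x − 56) ÷ lead(D) = −18x² ÷ 3x = −6x. Subtract (−6x)·D = −18x² − 42x. Remainder: −24x − 56.
Step 7: lead(−24x − 56) ÷ lead(D) = −24x ÷ 3x = −8. Subtract (−8)·D = −24x − 56. Remainder: 0.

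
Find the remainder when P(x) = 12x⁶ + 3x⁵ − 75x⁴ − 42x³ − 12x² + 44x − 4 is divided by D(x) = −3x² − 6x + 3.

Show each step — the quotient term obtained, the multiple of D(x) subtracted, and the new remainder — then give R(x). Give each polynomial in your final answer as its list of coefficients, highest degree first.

Step 1: lead(12x⁶ + 3x⁵ − 75x⁴ − 42x³ − 12x² + 44x − 4) ÷ lead(D) = 12x⁶ ÷ −3x² = −4x⁴. Subtract (−4x⁴)·D = 12x⁶ + 24x⁵ − 12x⁴. Remainder: −21x⁵ − 63x⁴ − 42x³ − 12x² + 44x − 4.
Step 2: lead(−21x⁵ − 63x⁴ − 42x³ − 12x² + 44x − 4) ÷ lead(D) = −21x⁵ ÷ −3x² = 7x³. Subtract (7x³)·D = −21x⁵ − 42x⁴ + 21x³. Remainder: −21x⁴ − 63x³ − 12x² + 44x − 4.
Step 3: lead(−21x⁴ − 63x³ − 12x² + 44x − 4) ÷ lead(D) = −21x⁴ ÷ −3x² = 7x². Subtract (7x²)·D = −21x⁴ − 42x³ + 21x². Remainder: −21x³ − 33x² + 44x − 4.
Step 4: lead(−21x³ − 33x² + 44x − 4) ÷ lead(D) = −21x³ ÷ −3x² = 7x. Subtract (7x)·D = −21x³ − 42x² + 21x. Remainder: 9x² + 23x − 4.
Step 5: lead(9x² + 23x − 4) ÷ lead(D) = 9x² ÷ −3x² = −3. Subtract (−3)·D = 9x² + 18x − 9. Remainder: 5x + 5.

R = [5, 5]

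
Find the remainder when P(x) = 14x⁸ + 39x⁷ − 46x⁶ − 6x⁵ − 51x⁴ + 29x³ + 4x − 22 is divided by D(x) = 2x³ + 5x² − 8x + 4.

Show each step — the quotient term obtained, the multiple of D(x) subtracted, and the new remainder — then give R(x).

R(x) = −6

Step 1: lead(14x⁸ + 39x⁷ − 46x⁶ − 6x⁵ − 51x⁴ + 29x³ + 4x − 22) ÷ lead(D) = 14x⁸ ÷ 2x³ = 7x⁵. Subtract (7x⁵)·D = 14x⁸ + 35x⁷ − 56x⁶ + 28x⁵. Remainder: 4x⁷ + 10x⁶ − 34x⁵ − 51x⁴ + 29x³ + 4x − 22.
Step 2: lead(4x⁷ + 10x⁶ − 34x⁵ − 51x⁴ + 29x³ + 4x − 22) ÷ lead(D) = 4x⁷ ÷ 2x³ = 2x⁴. Subtract (2x⁴)·D = 4x⁷ + 10x⁶ − 16x⁵ + 8x⁴. Remainder: −18x⁵ − 59x⁴ + 29x³ + 4x − 22.
Step 3: lead(−18x⁵ − 59x⁴ + 29x³ + 4x − 22) ÷ lead(D) = −18x⁵ ÷ 2x³ = −9x². Subtract (−9x²)·D = −18x⁵ − 45x⁴ + 72x³ − 36x². Remainder: −14x⁴ − 43x³ + 36x² + 4x − 22.
Step 4: lead(−14x⁴ − 43x³ + 36x² + 4x − 22) ÷ lead(D) = −14x⁴ ÷ 2x³ = −7x. Subtract (−7x)·D = −14x⁴ − 35x³ + 56x² − 28x. Remainder: −8x³ − 20x² + 32x − 22.
Step 5: lead(−8x³ − 20x² + 32x − 22) ÷ lead(D) = −8x³ ÷ 2x³ = −4. Subtract (−4)·D = −8x³ − 20x² + 32x − 16. Remainder: −6.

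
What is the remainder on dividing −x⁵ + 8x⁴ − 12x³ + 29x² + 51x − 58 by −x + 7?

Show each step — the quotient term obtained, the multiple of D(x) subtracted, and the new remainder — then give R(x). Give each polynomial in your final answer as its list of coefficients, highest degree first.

Step 1: lead(−x⁵ + 8x⁴ − 12x³ + 29x² + 51x − 58) ÷ lead(D) = −x⁵ ÷ −x = x⁴. Subtract (x⁴)·D = −x⁵ + 7x⁴. Remainder: x⁴ − 12x³ + 29x² + 51x − 58.
Step 2: lead(x⁴ − 12x³ + 29x² + 51x − 58) ÷ lead(D) = x⁴ ÷ −x = −x³. Subtract (−x³)·D = x⁴ − 7x³. Remainder: −5x³ + 29x² + 51x − 58.
Step 3: lead(−5x³ + 29x² + 51x − 58) ÷ lead(D) = −5x³ ÷ −x = 5x². Subtract (5x²)·D = −5x³ + 35x². Remainder: −6x² + 51x − 58.
Step 4: lead(−6x² + 51x − 58) ÷ lead(D) = −6x² ÷ −x = 6x. Subtract (6x)·D = −6x² + 42x. Remainder: 9x − 58.
Step 5: lead(9x − 58) ÷ lead(D) = 9x ÷ −x = −9. Subtract (−9)·D = 9x − 63. Remainder: 5.

R = [5]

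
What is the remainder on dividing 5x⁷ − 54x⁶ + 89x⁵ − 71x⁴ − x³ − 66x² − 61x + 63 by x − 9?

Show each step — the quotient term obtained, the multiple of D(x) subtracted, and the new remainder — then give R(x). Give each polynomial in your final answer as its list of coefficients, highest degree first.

Step 1: lead(5x⁷ − 54x⁶ + 89x⁵ − 71x⁴ − x³ − 66x² − 61x + 63) ÷ lead(D) = 5x⁷ ÷ x = 5x⁶. Subtract (5x⁶)·D = 5x⁷ − 45x⁶. Remainder: −9x⁶ + 89x⁵ − 71x⁴ − x³ − 66x² − 61x + 63.
Step 2: lead(−9x⁶ + 89x⁵ − 71x⁴ − x³ − 66x² − 61x + 63) ÷ lead(D) = −9x⁶ ÷ x = −9x⁵. Subtract (−9x⁵)·D = −9x⁶ + 81x⁵. Remainder: 8x⁵ − 71x⁴ − x³ − 66x² − 61x + 63.
Step 3: lead(8x⁵ − 71x⁴ − x³ − 66x² − 61x + 63) ÷ lead(D) = 8x⁵ ÷ x = 8x⁴. Subtract (8x⁴)·D = 8x⁵ − 72x⁴. Remainder: x⁴ − x³ − 66x² − 61x + 63.
Step 4: lead(x⁴ − x³ − 66x² − 61x + 63) ÷ lead(D) = x⁴ ÷ x = x³. Subtract (x³)·D = x⁴ − 9x³. Remainder: 8x³ − 66x² − 61x + 63.
Step 5: lead(8x³ − 66x² − 61x + 63) ÷ lead(D) = 8x³ ÷ x = 8x². Subtract (8x²)·D = 8x³ − 72x². Remainder: 6x² − 61x + 63.
Step 6: lead(6x² − 61x + 63) ÷ lead(D) = 6x² ÷ x = 6x. Subtract (6x)·D = 6x² − 54x. Remainder: −7x + 63.
Step 7: lead(−7x + 63) ÷ lead(D) = −7x ÷ x = −7. Subtract (−7)·D = −7x + 63. Remainder: 0.

R = [0]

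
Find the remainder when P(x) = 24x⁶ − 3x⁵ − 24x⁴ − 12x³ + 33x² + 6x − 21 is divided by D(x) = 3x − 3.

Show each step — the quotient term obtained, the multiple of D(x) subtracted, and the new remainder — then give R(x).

Step 1: lead(24x⁶ − 3x⁵ − 24x⁴ − 12x³ + 33x² + 6x − 21) ÷ lead(D) = 24x⁶ ÷ 3x = 8x⁵. Subtract (8x⁵)·D = 24x⁶ − 24x⁵. Remainder: 21x⁵ − 24x⁴ − 12x³ + 33x² + 6x − 21.
Step 2: lead(21x⁵ − 24x⁴ − 12x³ + 33x² + 6x − 21) ÷ lead(D) = 21x⁵ ÷ 3x = 7x⁴. Subtract (7x⁴)·D = 21x⁵ − 21x⁴. Remainder: −3x⁴ − 12x³ + 33x² + 6x − 21.
Step 3: lead(−3x⁴ − 12x³ + 33x² + 6x − 21) ÷ lead(D) = −3x⁴ ÷ 3x = −x³. Subtract (−x³)·D = −3x⁴ + 3x³. Remainder: −15x³ + 33x² + 6x − 21.
Step 4: lead(−15x³ + 33x² + 6x − 21) ÷ lead(D) = −15x³ ÷ 3x = −5x². Subtract (−5x²)·D = −15x³ + 15x². Remainder: 18x² + 6x − 21.
Step 5: lead(18x² + 6x − 21) ÷ lead(D) = 18x² ÷ 3x = 6x. Subtract (6x)·D = 18x² − 18x. Remainder: 24x − 21.
Step 6: lead(24x − 21) ÷ lead(D) = 24x ÷ 3x = 8. Subtract (8)·D = 24x − 24. Remainder: 3.

R(x) = 3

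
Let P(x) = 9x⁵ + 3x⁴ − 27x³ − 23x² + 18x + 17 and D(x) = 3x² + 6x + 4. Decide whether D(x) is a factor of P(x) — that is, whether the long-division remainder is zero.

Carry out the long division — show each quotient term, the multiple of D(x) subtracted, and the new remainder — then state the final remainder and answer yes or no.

R(x) = −3, so D(x) is not a factor of P(x). no

Step 1: lead(9x⁵ + 3x⁴ − 27x³ − 23x² + 18x + 17) ÷ lead(D) = 9x⁵ ÷ 3x² = 3x³. Subtract (3x³)·D = 9x⁵ + 18x⁴ + 12x³. Remainder: −15x⁴ − 39x³ − 23x² + 18x + 17.
Step 2: lead(−15x⁴ − 39x³ − 23x² + 18x + 17) ÷ lead(D) = −15x⁴ ÷ 3x² = −5x². Subtract (−5x²)·D = −15x⁴ − 30x³ − 20x². Remainder: −9x³ − 3x² + 18x + 17.
Step 3: lead(−9x³ − 3x² + 18x + 17) ÷ lead(D) = −9x³ ÷ 3x² = −3x. Subtract (−3x)·D = −9x³ − 18x² − 12x. Remainder: 15x² + 30x + 17.
Step 4: lead(15x² + 30x + 17) ÷ lead(D) = 15x² ÷ 3x² = 5. Subtract (5)·D = 15x² + 30x + 20. Remainder: −3.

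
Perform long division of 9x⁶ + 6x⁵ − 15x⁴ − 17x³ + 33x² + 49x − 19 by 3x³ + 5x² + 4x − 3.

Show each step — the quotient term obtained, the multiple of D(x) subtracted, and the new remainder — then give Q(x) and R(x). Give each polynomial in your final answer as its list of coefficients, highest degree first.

Step 1: lead(9x⁶ + 6x⁵ − 15x⁴ − 17x³ + 33x² + 49x − 19) ÷ lead(D) = 9x⁶ ÷ 3x³ = 3x³. Subtract (3x³)·D = 9x⁶ + 15x⁵ + 12x⁴ − 9x³. Remainder: −9x⁵ − 27x⁴ − 8x³ + 33x² + 49x − 19.
Step 2: lead(−9x⁵ − 27x⁴ − 8x³ + 33x² + 49x − 19) ÷ lead(D) = −9x⁵ ÷ 3x³ = −3x². Subtract (−3x²)·D = −9x⁵ − 15x⁴ − 12x³ + 9x². Remainder: −12x⁴ + 4x³ + 24x² + 49x − 19.
Step 3: lead(−12x⁴ + 4x³ + 24x² + 49x − 19) ÷ lead(D) = −12x⁴ ÷ 3x³ = −4x. Subtract (−4x)·D = −12x⁴ − 20x³ − 16x² + 12x. Remainder: 24x³ + 40x² + 37x − 19.
Step 4: lead(24x³ + 40x² + 37x − 19) ÷ lead(D) = 24x³ ÷ 3x³ = 8. Subtract (8)·D = 24x³ + 40x² + 32x − 24. Remainder: 5x + 5.

Q = [3, -3, -4, 8]; R = [5, 5]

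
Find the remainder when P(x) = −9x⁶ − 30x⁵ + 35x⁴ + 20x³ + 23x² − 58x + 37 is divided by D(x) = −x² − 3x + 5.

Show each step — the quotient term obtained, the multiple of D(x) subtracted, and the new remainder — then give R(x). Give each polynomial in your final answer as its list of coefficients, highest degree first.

Step 1: lead(−9x⁶ − 30x⁵ + 35x⁴ + 20x³ + 23x² − 58x + 37) ÷ lead(D) = −9x⁶ ÷ −x² = 9x⁴. Subtract (9x⁴)·D = −9x⁶ − 27x⁵ + 45x⁴. Remainder: −3x⁵ − 10x⁴ + 20x³ + 23x² − 58x + 37.
Step 2: lead(−3x⁵ − 10x⁴ + 20x³ + 23x² − 58x + 37) ÷ lead(D) = −3x⁵ ÷ −x² = 3x³. Subtract (3x³)·D = −3x⁵ − 9x⁴ + 15x³. Remainder: −x⁴ + 5x³ + 23x² − 58x + 37.
Step 3: lead(−x⁴ + 5x³ + 23x² − 58x + 37) ÷ lead(D) = −x⁴ ÷ −x² = x². Subtract (x²)·D = −x⁴ − 3x³ + 5x². Remainder: 8x³ + 18x² − 58x + 37.
Step 4: lead(8x³ + 18x² − 58x + 37) ÷ lead(D) = 8x³ ÷ −x² = −8x. Subtract (−8x)·D = 8x³ + 24x² − 40x. Remainder: −6x² − 18x + 37.
Step 5: lead(−6x² − 18x + 37) ÷ lead(D) = −6x² ÷ −x² = 6. Subtract (6)·D = −6x² − 18x + 30. Remainder: 7.

R = [7]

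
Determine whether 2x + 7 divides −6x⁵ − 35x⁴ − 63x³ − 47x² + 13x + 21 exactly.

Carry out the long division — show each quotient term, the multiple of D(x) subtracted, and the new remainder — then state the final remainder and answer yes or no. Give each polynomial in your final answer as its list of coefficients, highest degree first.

Step 1: lead(−6x⁵ − 35x⁴ − 63x³ − 47x² + 13x + 21) ÷ lead(D) = −6x⁵ ÷ 2x = −3x⁴. Subtract (−3x⁴)·D = −6x⁵ − 21x⁴. Remainder: −14x⁴ − 63x³ − 47x² + 13x + 21.
Step 2: lead(−14x⁴ − 63x³ − 47x² + 13x + 21) ÷ lead(D) = −14x⁴ ÷ 2x = −7x³. Subtract (−7x³)·D = −14x⁴ − 49x³. Remainder: −14x³ − 47x² + 13x + 21.
Step 3: lead(−14x³ − 47x² + 13x + 21) ÷ lead(D) = −14x³ ÷ 2x = −7x². Subtract (−7x²)·D = −14x³ − 49x². Remainder: 2x² + 13x + 21.
Step 4: lead(2x² + 13x + 21) ÷ lead(D) = 2x² ÷ 2x = x. Subtract (x)·D = 2x² + 7x. Remainder: 6x + 21.
Step 5: lead(6x + 21) ÷ lead(D) = 6x ÷ 2x = 3. Subtract (3)·D = 6x + 21. Remainder: 0.

R = [0], so D(x) is a factor of P(x). yes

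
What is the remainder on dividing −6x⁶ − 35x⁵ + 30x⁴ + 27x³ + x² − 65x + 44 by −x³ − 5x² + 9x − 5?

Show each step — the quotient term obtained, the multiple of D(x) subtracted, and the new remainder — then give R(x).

Step 1: lead(−6x⁶ − 35x⁵ + 30x⁴ + 27x³ + x² − 65x + 44) ÷ lead(D) = −6x⁶ ÷ −x³ = 6x³. Subtract (6x³)·D = −6x⁶ − 30x⁵ + 54x⁴ − 30x³. Remainder: −5x⁵ − 24x⁴ + 57x³ + x² − 65x + 44.
Step 2: lead(−5x⁵ − 24x⁴ + 57x³ + x² − 65x + 44) ÷ lead(D) = −5x⁵ ÷ −x³ = 5x². Subtract (5x²)·D = −5x⁵ − 25x⁴ + 45x³ − 25x². Remainder: x⁴ + 12x³ + 26x² − 65x + 44.
Step 3: lead(x⁴ + 12x³ + 26x² − 65x + 44) ÷ lead(D) = x⁴ ÷ −x³ = −x. Subtract (−x)·D = x⁴ + 5x³ − 9x² + 5x. Remainder: 7x³ + 35x² − 70x + 44.
Step 4: lead(7x³ + 35x² − 70x + 44) ÷ lead(D) = 7x³ ÷ −x³ = −7. Subtract (−7)·D = 7x³ + 35x² − 63x + 35. Remainder: −7x + 9.

R(x) = −7x + 9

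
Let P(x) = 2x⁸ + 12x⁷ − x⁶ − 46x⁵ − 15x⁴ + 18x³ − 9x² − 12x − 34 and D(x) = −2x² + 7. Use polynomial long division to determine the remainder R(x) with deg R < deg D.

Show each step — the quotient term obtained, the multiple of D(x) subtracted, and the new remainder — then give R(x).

R(x) = 2x + 8

Step 1: lead(2x⁸ + 12x⁷ − x⁶ − 46x⁵ − 15x⁴ + 18x³ − 9x² − 12x − 34) ÷ lead(D) = 2x⁸ ÷ −2x² = −x⁶. Subtract (−x⁶)·D = 2x⁸ − 7x⁶. Remainder: 12x⁷ + 6x⁶ − 46x⁵ − 15x⁴ + 18x³ − 9x² − 12x − 34.
Step 2: lead(12x⁷ + 6x⁶ − 46x⁵ − 15x⁴ + 18x³ − 9x² − 12x − 34) ÷ lead(D) = 12x⁷ ÷ −2x² = −6x⁵. Subtract (−6x⁵)·D = 12x⁷ − 42x⁵. Remainder: 6x⁶ − 4x⁵ − 15x⁴ + 18x³ − 9x² − 12x − 34.
Step 3: lead(6x⁶ − 4x⁵ − 15x⁴ + 18x³ − 9x² − 12x − 34) ÷ lead(D) = 6x⁶ ÷ −2x² = −3x⁴. Subtract (−3x⁴)·D = 6x⁶ − 21x⁴. Remainder: −4x⁵ + 6x⁴ + 18x³ − 9x² − 12x − 34.
Step 4: lead(−4x⁵ + 6x⁴ + 18x³ − 9x² − 12x − 34) ÷ lead(D) = −4x⁵ ÷ −2x² = 2x³. Subtract (2x³)·D = −4x⁵ + 14x³. Remainder: 6x⁴ + 4x³ − 9x² − 12x − 34.
Step 5: lead(6x⁴ + 4x³ − 9x² − 12x − 34) ÷ lead(D) = 6x⁴ ÷ −2x² = −3x². Subtract (−3x²)·D = 6x⁴ − 21x². Remainder: 4x³ + 12x² − 12x − 34.
Step 6: lead(4x³ + 12x² − 12x − 34) ÷ lead(D) = 4x³ ÷ −2x² = −2x. Subtract (−2x)·D = 4x³ − 14x. Remainder: 12x² + 2x − 34.
Step 7: lead(12x² + 2x − 34) ÷ lead(D) = 12x² ÷ −2x² = −6. Subtract (−6)·D = 12x² − 42. Remainder: 2x + 8.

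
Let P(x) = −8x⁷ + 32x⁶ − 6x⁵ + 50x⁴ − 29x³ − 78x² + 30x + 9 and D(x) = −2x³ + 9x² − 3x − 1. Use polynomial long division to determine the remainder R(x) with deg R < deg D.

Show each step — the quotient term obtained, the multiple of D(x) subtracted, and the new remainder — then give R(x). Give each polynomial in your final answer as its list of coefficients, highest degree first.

Step 1: lead(−8x⁷ + 32x⁶ − 6x⁵ + 50x⁴ − 29x³ − 78x² + 30x + 9) ÷ lead(D) = −8x⁷ ÷ −2x³ = 4x⁴. Subtract (4x⁴)·D = −8x⁷ + 36x⁶ − 12x⁵ − 4x⁴. Remainder: −4x⁶ + 6x⁵ + 54x⁴ − 29x³ − 78x² + 30x + 9.
Step 2: lead(−4x⁶ + 6x⁵ + 54x⁴ − 29x³ − 78x² + 30x + 9) ÷ lead(D) = −4x⁶ ÷ −2x³ = 2x³. Subtract (2x³)·D = −4x⁶ + 18x⁵ − 6x⁴ − 2x³. Remainder: −12x⁵ + 60x⁴ − 27x³ − 78x² + 30x + 9.
Step 3: lead(−12x⁵ + 60x⁴ − 27x³ − 78x² + 30x + 9) ÷ lead(D) = −12x⁵ ÷ −2x³ = 6x². Subtract (6x²)·D = −12x⁵ + 54x⁴ − 18x³ − 6x². Remainder: 6x⁴ − 9x³ − 72x² + 30x + 9.
Step 4: lead(6x⁴ − 9x³ − 72x² + 30x + 9) ÷ lead(D) = 6x⁴ ÷ −2x³ = −3x. Subtract (−3x)·D = 6x⁴ − 27x³ + 9x² + 3x. Remainder: 18x³ − 81x² + 27x + 9.
Step 5: lead(18x³ − 81x² + 27x + 9) ÷ lead(D) = 18x³ ÷ −2x³ = −9. Subtract (−9)·D = 18x³ − 81x² + 27x + 9. Remainder: 0.

R = [0]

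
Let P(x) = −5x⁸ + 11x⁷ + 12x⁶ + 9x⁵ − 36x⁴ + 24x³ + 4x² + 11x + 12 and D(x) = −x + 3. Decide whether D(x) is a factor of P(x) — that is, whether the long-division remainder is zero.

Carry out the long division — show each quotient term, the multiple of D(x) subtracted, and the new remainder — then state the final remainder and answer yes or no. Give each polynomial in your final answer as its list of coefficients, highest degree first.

Step 1: lead(−5x⁸ + 11x⁷ + 12x⁶ + 9x⁵ − 36x⁴ + 24x³ + 4x² + 11x + 12) ÷ lead(D) = −5x⁸ ÷ −x = 5x⁷. Subtract (5x⁷)·D = −5x⁸ + 15x⁷. Remainder: −4x⁷ + 12x⁶ + 9x⁵ − 36x⁴ + 24x³ + 4x² + 11x + 12.
Step 2: lead(−4x⁷ + 12x⁶ + 9x⁵ − 36x⁴ + 24x³ + 4x² + 11x + 12) ÷ lead(D) = −4x⁷ ÷ −x = 4x⁶. Subtract (4x⁶)·D = −4x⁷ + 12x⁶. Remainder: 9x⁵ − 36x⁴ + 24x³ + 4x² + 11x + 12.
Step 3: lead(9x⁵ − 36x⁴ + 24x³ + 4x² + 11x + 12) ÷ lead(D) = 9x⁵ ÷ −x = −9x⁴. Subtract (−9x⁴)·D = 9x⁵ − 27x⁴. Remainder: −9x⁴ + 24x³ + 4x² + 11x + 12.
Step 4: lead(−9x⁴ + 24x³ + 4x² + 11x + 12) ÷ lead(D) = −9x⁴ ÷ −x = 9x³. Subtract (9x³)·D = −9x⁴ + 27x³. Remainder: −3x³ + 4x² + 11x + 12.
Step 5: lead(−3x³ + 4x² + 11x + 12) ÷ lead(D) = −3x³ ÷ −x = 3x². Subtract (3x²)·D = −3x³ + 9x². Remainder: −5x² + 11x + 12.
Step 6: lead(−5x² + 11x + 12) ÷ lead(D) = −5x² ÷ −x = 5x. Subtract (5x)·D = −5x² + 15x. Remainder: −4x + 12.
Step 7: lead(−4x + 12) ÷ lead(D) = −4x ÷ −x = 4. Subtract (4)·D = −4x + 12. Remainder: 0.

R = [0], so D(x) is a factor of P(x). yes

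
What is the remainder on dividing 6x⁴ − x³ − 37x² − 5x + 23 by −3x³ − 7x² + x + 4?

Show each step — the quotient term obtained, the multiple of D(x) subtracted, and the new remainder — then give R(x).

Step 1: lead(6x⁴ − x³ − 37x² − 5x + 23) ÷ lead(D) = 6x⁴ ÷ −3x³ = −2x. Subtract (−2x)·D = 6x⁴ + 14x³ − 2x² − 8x. Remainder: −15x³ − 35x² + 3x + 23.
Step 2: lead(−15x³ − 35x² + 3x + 23) ÷ lead(D) = −15x³ ÷ −3x³ = 5. Subtract (5)·D = −15x³ − 35x² + 5x + 20. Remainder: −2x + 3.

R(x) = −2x + 3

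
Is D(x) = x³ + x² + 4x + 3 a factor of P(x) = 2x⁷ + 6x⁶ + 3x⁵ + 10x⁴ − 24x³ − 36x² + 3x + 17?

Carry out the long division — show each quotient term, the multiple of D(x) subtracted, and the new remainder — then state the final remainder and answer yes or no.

Step 1: lead(2x⁷ + 6x⁶ + 3x⁵ + 10x⁴ − 24x³ − 36x² + 3x + 17) ÷ lead(D) = 2x⁷ ÷ x³ = 2x⁴. Subtract (2x⁴)·D = 2x⁷ + 2x⁶ + 8x⁵ + 6x⁴. Remainder: 4x⁶ − 5x⁵ + 4x⁴ − 24x³ − 36x² + 3x + 17.
Step 2: lead(4x⁶ − 5x⁵ + 4x⁴ − 24x³ − 36x² + 3x + 17) ÷ lead(D) = 4x⁶ ÷ x³ = 4x³. Subtract (4x³)·D = 4x⁶ + 4x⁵ + 16x⁴ + 12x³. Remainder: −9x⁵ − 12x⁴ − 36x³ − 36x² + 3x + 17.
Step 3: lead(−9x⁵ − 12x⁴ − 36x³ − 36x² + 3x + 17) ÷ lead(D) = −9x⁵ ÷ x³ = −9x². Subtract (−9x²)·D = −9x⁵ − 9x⁴ − 36x³ − 27x². Remainder: −3x⁴ − 9x² + 3x + 17.
Step 4: lead(−3x⁴ − 9x² + 3x + 17) ÷ lead(D) = −3x⁴ ÷ x³ = −3x. Subtract (−3x)·D = −3x⁴ − 3x³ − 12x² − 9x. Remainder: 3x³ + 3x² + 12x + 17.
Step 5: lead(3x³ + 3x² + 12x + 17) ÷ lead(D) = 3x³ ÷ x³ = 3. Subtract (3)·D = 3x³ + 3x² + 12x + 9. Remainder: 8.

R(x) = 8, so D(x) is not a factor of P(x). no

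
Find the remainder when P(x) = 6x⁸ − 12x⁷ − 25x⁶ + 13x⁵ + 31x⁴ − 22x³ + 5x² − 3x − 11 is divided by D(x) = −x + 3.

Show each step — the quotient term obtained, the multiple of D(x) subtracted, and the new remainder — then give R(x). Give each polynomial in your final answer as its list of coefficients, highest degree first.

Step 1: lead(6x⁸ − 12x⁷ − 25x⁶ + 13x⁵ + 31x⁴ − 22x³ + 5x² − 3x − 11) ÷ lead(D) = 6x⁸ ÷ −x = −6x⁷. Subtract (−6x⁷)·D = 6x⁸ − 18x⁷. Remainder: 6x⁷ − 25x⁶ + 13x⁵ + 31x⁴ − 22x³ + 5x² − 3x − 11.
Step 2: lead(6x⁷ − 25x⁶ + 13x⁵ + 31x⁴ − 22x³ + 5x² − 3x − 11) ÷ lead(D) = 6x⁷ ÷ −x = −6x⁶. Subtract (−6x⁶)·D = 6x⁷ − 18x⁶. Remainder: −7x⁶ + 13x⁵ + 31x⁴ − 22x³ + 5x² − 3x − 11.
Step 3: lead(−7x⁶ + 13x⁵ + 31x⁴ − 22x³ + 5x² − 3x − 11) ÷ lead(D) = −7x⁶ ÷ −x = 7x⁵. Subtract (7x⁵)·D = −7x⁶ + 21x⁵. Remainder: −8x⁵ + 31x⁴ − 22x³ + 5x² − 3x − 11.
Step 4: lead(−8x⁵ + 31x⁴ − 22x³ + 5x² − 3x − 11) ÷ lead(D) = −8x⁵ ÷ −x = 8x⁴. Subtract (8x⁴)·D = −8x⁵ + 24x⁴. Remainder: 7x⁴ − 22x³ + 5x² − 3x − 11.
Step 5: lead(7x⁴ − 22x³ + 5x² − 3x − 11) ÷ lead(D) = 7x⁴ ÷ −x = −7x³. Subtract (−7x³)·D = 7x⁴ − 21x³. Remainder: −x³ + 5x² − 3x − 11.
Step 6: lead(−x³ + 5x² − 3x − 11) ÷ lead(D) = −x³ ÷ −x = x². Subtract (x²)·D = −x³ + 3x². Remainder: 2x² − 3x − 11.
Step 7: lead(2x² − 3x − 11) ÷ lead(D) = 2x² ÷ −x = −2x. Subtract (−2x)·D = 2x² − 6x. Remainder: 3x − 11.
Step 8: lead(3x − 11) ÷ lead(D) = 3x ÷ −x = −3. Subtract (−3)·D = 3x − 9. Remainder: −2.

R = [-2]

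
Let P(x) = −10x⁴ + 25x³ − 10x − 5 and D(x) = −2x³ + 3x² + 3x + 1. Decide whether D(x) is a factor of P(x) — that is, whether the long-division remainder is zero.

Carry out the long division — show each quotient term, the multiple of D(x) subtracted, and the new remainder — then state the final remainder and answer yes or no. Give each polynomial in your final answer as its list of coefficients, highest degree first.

Step 1: lead(−10x⁴ + 25x³ − 10x − 5) ÷ lead(D) = −10x⁴ ÷ −2x³ = 5x. Subtract (5x)·D = −10x⁴ + 15x³ + 15x² + 5x. Remainder: 10x³ − 15x² − 15x − 5.
Step 2: lead(10x³ − 15x² − 15x − 5) ÷ lead(D) = 10x³ ÷ −2x³ = −5. Subtract (−5)·D = 10x³ − 15x² − 15x − 5. Remainder: 0.

R = [0], so D(x) is a factor of P(x). yes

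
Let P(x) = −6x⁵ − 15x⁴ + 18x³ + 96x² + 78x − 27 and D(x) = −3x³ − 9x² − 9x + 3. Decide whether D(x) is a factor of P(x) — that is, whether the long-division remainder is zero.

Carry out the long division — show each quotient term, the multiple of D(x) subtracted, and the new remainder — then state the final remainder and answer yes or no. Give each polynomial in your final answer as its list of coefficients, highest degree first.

Step 1: lead(−6x⁵ − 15x⁴ + 18x³ + 96x² + 78x − 27) ÷ lead(D) = −6x⁵ ÷ −3x³ = 2x². Subtract (2x²)·D = −6x⁵ − 18x⁴ − 18x³ + 6x². Remainder: 3x⁴ + 36x³ + 90x² + 78x − 27.
Step 2: lead(3x⁴ + 36x³ + 90x² + 78x − 27) ÷ lead(D) = 3x⁴ ÷ −3x³ = −x. Subtract (−x)·D = 3x⁴ + 9x³ + 9x² − 3x. Remainder: 27x³ + 81x² + 81x − 27.
Step 3: lead(27x³ + 81x² + 81x − 27) ÷ lead(D) = 27x³ ÷ −3x³ = −9. Subtract (−9)·D = 27x³ + 81x² + 81x − 27. Remainder: 0.

R = [0], so D(x) is a factor of P(x). yes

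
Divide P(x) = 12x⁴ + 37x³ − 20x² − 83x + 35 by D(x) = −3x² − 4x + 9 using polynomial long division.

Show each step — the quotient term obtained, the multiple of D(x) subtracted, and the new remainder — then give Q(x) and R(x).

Q(x) = −4x² − 7x + 4; R(x) = −4x − 1

Step 1: lead(12x⁴ + 37x³ − 20x² − 83x + 35) ÷ lead(D) = 12x⁴ ÷ −3x² = −4x². Subtract (−4x²)·D = 12x⁴ + 16x³ − 36x². Remainder: 21x³ + 16x² − 83x + 35.
Step 2: lead(21x³ + 16x² − 83x + 35) ÷ lead(D) = 21x³ ÷ −3x² = −7x. Subtract (−7x)·D = 21x³ + 28x² − 63x. Remainder: −12x² − 20x + 35.
Step 3: lead(−12x² − 20x + 35) ÷ lead(D) = −12x² ÷ −3x² = 4. Subtract (4)·D = −12x² − 16x + 36. Remainder: −4x − 1.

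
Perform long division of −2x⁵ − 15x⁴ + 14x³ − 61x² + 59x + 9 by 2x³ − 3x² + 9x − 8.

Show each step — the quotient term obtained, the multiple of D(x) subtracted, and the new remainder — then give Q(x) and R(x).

Q(x) = −x² − 9x − 2; R(x) = 6x² + 5x − 7

Step 1: lead(−2x⁵ − 15x⁴ + 14x³ − 61x² + 59x + 9) ÷ lead(D) = −2x⁵ ÷ 2x³ = −x². Subtract (−x²)·D = −2x⁵ + 3x⁴ − 9x³ + 8x². Remainder: −18x⁴ + 23x³ − 69x² + 59x + 9.
Step 2: lead(−18x⁴ + 23x³ − 69x² + 59x + 9) ÷ lead(D) = −18x⁴ ÷ 2x³ = −9x. Subtract (−9x)·D = −18x⁴ + 27x³ − 81x² + 72x. Remainder: −4x³ + 12x² − 13x + 9.
Step 3: lead(−4x³ + 12x² − 13x + 9) ÷ lead(D) = −4x³ ÷ 2x³ = −2. Subtract (−2)·D = −4x³ + 6x² − 18x + 16. Remainder: 6x² + 5x − 7.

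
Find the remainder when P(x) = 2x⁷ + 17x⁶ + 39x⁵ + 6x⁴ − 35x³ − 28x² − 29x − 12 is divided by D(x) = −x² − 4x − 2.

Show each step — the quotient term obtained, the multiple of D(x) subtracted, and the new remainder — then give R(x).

Step 1: lead(2x⁷ + 17x⁶ + 39x⁵ + 6x⁴ − 35x³ − 28x² − 29x − 12) ÷ lead(D) = 2x⁷ ÷ −x² = −2x⁵. Subtract (−2x⁵)·D = 2x⁷ + 8x⁶ + 4x⁵. Remainder: 9x⁶ + 35x⁵ + 6x⁴ − 35x³ − 28x² − 29x − 12.
Step 2: lead(9x⁶ + 35x⁵ + 6x⁴ − 35x³ − 28x² − 29x − 12) ÷ lead(D) = 9x⁶ ÷ −x² = −9x⁴. Subtract (−9x⁴)·D = 9x⁶ + 36x⁵ + 18x⁴. Remainder: −x⁵ − 12x⁴ − 35x³ − 28x² − 29x − 12.
Step 3: lead(−x⁵ − 12x⁴ − 35x³ − 28x² − 29x − 12) ÷ lead(D) = −x⁵ ÷ −x² = x³. Subtract (x³)·D = −x⁵ − 4x⁴ − 2x³. Remainder: −8x⁴ − 33x³ − 28x² − 29x − 12.
Step 4: lead(−8x⁴ − 33x³ − 28x² − 29x − 12) ÷ lead(D) = −8x⁴ ÷ −x² = 8x². Subtract (8x²)·D = −8x⁴ − 32x³ − 16x². Remainder: −x³ − 12x² − 29x − 12.
Step 5: lead(−x³ − 12x² − 29x − 12) ÷ lead(D) = −x³ ÷ −x² = x. Subtract (x)·D = −x³ − 4x² − 2x. Remainder: −8x² − 27x − 12.
Step 6: lead(−8x² − 27x − 12) ÷ lead(D) = −8x² ÷ −x² = 8. Subtract (8)·D = −8x² − 32x − 16. Remainder: 5x + 4.

R(x) = 5x + 4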